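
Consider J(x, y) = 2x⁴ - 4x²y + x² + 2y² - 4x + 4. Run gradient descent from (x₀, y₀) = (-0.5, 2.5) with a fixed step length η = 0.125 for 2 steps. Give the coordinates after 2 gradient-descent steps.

(-0.625, 1.1875)

∇J = (8x³ - 8xy + 2x - 4, -4x² + 4y)
(x₁, y₁) = (-0.5, 2.5) − 0.125·(4, 9) = (-1, 1.375)
(x₂, y₂) = (-1, 1.375) − 0.125·(-3, 1.5) = (-0.625, 1.1875)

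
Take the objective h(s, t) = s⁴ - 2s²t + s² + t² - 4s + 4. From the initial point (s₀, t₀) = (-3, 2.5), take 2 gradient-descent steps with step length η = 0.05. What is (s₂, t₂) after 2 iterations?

(1.7932, 3.031)

∇h = (4s³ - 4st + 2s - 4, -2s² + 2t)
(s₁, t₁) = (-3, 2.5) − 0.05·(-88, -13) = (1.4, 3.15)
(s₂, t₂) = (1.4, 3.15) − 0.05·(-7.864, 2.38) = (1.7932, 3.031)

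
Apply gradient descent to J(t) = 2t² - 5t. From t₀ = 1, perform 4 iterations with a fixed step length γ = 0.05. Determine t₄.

J′(t) = 4t - 5
Step 1: J′(1) = -1; t₁ = 1 − 0.05·(-1) = 1.05
Step 2: J′(1.05) = -0.8; t₂ = 1.05 − 0.05·(-0.8) = 1.09
Step 3: J′(1.09) = -0.64; t₃ = 1.09 − 0.05·(-0.64) = 1.122
Step 4: J′(1.122) = -0.512; t₄ = 1.122 − 0.05·(-0.512) = 1.1476

1.1476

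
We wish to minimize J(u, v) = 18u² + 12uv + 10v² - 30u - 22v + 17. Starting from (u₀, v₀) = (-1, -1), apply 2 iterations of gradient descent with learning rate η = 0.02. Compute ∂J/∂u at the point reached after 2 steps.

0.7968

∇J = (36u + 12v - 30, 12u + 20v - 22)
(u₁, v₁) = (-1, -1) − 0.02·(-78, -54) = (0.56, 0.08)
(u₂, v₂) = (0.56, 0.08) − 0.02·(-8.88, -13.68) = (0.7376, 0.3536)
∂J/∂u at (0.7376, 0.3536) = 0.7968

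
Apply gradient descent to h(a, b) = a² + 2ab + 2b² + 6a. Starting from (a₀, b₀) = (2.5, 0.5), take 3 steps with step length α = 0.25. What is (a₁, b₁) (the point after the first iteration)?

(-0.5, -1.25)

∇h = (2a + 2b + 6, 2a + 4b)
(a₁, b₁) = (2.5, 0.5) − 0.25·(12, 7) = (-0.5, -1.25)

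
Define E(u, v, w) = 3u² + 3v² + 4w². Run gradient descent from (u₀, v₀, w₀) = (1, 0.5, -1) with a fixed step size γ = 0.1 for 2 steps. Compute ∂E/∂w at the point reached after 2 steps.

-0.32

∇E = (6u, 6v, 8w)
Step 1: at (1, 0.5, -1), ∇E = (6, 3, -8) → (1, 0.5, -1) − 0.1·(6, 3, -8) = (0.4, 0.2, -0.2)
Step 2: at (0.4, 0.2, -0.2), ∇E = (2.4, 1.2, -1.6) → (0.4, 0.2, -0.2) − 0.1·(2.4, 1.2, -1.6) = (0.16, 0.08, -0.04)
∂E/∂w at (0.16, 0.08, -0.04) = -0.32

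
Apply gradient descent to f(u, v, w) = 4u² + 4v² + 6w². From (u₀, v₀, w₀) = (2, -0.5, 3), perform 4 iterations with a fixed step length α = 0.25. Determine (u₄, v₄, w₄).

∇f = (8u, 8v, 12w)
(u₁, v₁, w₁) = (2, -0.5, 3) − 0.25·(16, -4, 36) = (-2, 0.5, -6)
(u₂, v₂, w₂) = (-2, 0.5, -6) − 0.25·(-16, 4, -72) = (2, -0.5, 12)
(u₃, v₃, w₃) = (2, -0.5, 12) − 0.25·(16, -4, 144) = (-2, 0.5, -24)
(u₄, v₄, w₄) = (-2, 0.5, -24) − 0.25·(-16, 4, -288) = (2, -0.5, 48)

(2, -0.5, 48)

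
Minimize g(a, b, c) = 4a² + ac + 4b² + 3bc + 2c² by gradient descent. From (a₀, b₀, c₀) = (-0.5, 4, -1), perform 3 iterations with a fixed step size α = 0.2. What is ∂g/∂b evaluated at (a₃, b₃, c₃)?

-19.164

∇g = (8a + c, 8b + 3c, a + 3b + 4c)
Step 1: at (-0.5, 4, -1), ∇g = (-5, 29, 7.5) → (-0.5, 4, -1) − 0.2·(-5, 29, 7.5) = (0.5, -1.8, -2.5)
Step 2: at (0.5, -1.8, -2.5), ∇g = (1.5, -21.9, -14.9) → (0.5, -1.8, -2.5) − 0.2·(1.5, -21.9, -14.9) = (0.2, 2.58, 0.48)
Step 3: at (0.2, 2.58, 0.48), ∇g = (2.08, 22.08, 9.86) → (0.2, 2.58, 0.48) − 0.2·(2.08, 22.08, 9.86) = (-0.216, -1.836, -1.492)
∂g/∂b at (-0.216, -1.836, -1.492) = -19.164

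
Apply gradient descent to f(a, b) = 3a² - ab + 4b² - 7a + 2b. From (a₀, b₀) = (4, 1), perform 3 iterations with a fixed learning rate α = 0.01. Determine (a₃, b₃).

(3.546492, 0.829434)

∇f = (6a - b - 7, -a + 8b + 2)
(a₁, b₁) = (4, 1) − 0.01·(16, 6) = (3.84, 0.94)
(a₂, b₂) = (3.84, 0.94) − 0.01·(15.1, 5.68) = (3.689, 0.8832)
(a₃, b₃) = (3.689, 0.8832) − 0.01·(14.2508, 5.3766) = (3.546492, 0.829434)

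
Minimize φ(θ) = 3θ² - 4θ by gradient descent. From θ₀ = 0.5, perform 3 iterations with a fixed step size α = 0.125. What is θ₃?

φ′(θ) = 6θ - 4
Step 1: φ′(0.5) = -1; θ₁ = 0.5 − 0.125·(-1) = 0.625
Step 2: φ′(0.625) = -0.25; θ₂ = 0.625 − 0.125·(-0.25) = 0.65625
Step 3: φ′(0.65625) = -0.0625; θ₃ = 0.65625 − 0.125·(-0.0625) = 0.6640625

0.6640625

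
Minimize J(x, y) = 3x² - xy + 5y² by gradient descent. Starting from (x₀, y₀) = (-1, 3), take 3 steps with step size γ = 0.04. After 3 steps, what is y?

0.6016

∇J = (6x - y, -x + 10y)
(x₁, y₁) = (-1, 3) − 0.04·(-9, 31) = (-0.64, 1.76)
(x₂, y₂) = (-0.64, 1.76) − 0.04·(-5.6, 18.24) = (-0.416, 1.0304)
(x₃, y₃) = (-0.416, 1.0304) − 0.04·(-3.5264, 10.72) = (-0.274944, 0.6016)
y = 0.6016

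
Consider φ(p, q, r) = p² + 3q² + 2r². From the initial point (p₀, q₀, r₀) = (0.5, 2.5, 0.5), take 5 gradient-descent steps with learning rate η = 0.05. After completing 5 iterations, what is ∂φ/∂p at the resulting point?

0.59049

∇φ = (2p, 6q, 4r)
(p₁, q₁, r₁) = (0.5, 2.5, 0.5) − 0.05·(1, 15, 2) = (0.45, 1.75, 0.4)
(p₂, q₂, r₂) = (0.45, 1.75, 0.4) − 0.05·(0.9, 10.5, 1.6) = (0.405, 1.225, 0.32)
(p₃, q₃, r₃) = (0.405, 1.225, 0.32) − 0.05·(0.81, 7.35, 1.28) = (0.3645, 0.8575, 0.256)
(p₄, q₄, r₄) = (0.3645, 0.8575, 0.256) − 0.05·(0.729, 5.145, 1.024) = (0.32805, 0.60025, 0.2048)
(p₅, q₅, r₅) = (0.32805, 0.60025, 0.2048) − 0.05·(0.6561, 3.6015, 0.8192) = (0.295245, 0.420175, 0.16384)
∂φ/∂p at (0.295245, 0.420175, 0.16384) = 0.59049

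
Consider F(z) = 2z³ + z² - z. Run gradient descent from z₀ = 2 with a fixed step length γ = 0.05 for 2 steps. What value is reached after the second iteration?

F′(z) = 6z² + 2z - 1
z₁ = 2 − 0.05·27 = 0.65
z₂ = 0.65 − 0.05·2.835 = 0.50825

0.50825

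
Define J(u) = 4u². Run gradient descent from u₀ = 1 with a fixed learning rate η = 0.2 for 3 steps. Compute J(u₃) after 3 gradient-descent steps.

J′(u) = 8u
Step 1: J′(1) = 8; u₁ = 1 − 0.2·8 = -0.6
Step 2: J′(-0.6) = -4.8; u₂ = -0.6 − 0.2·(-4.8) = 0.36
Step 3: J′(0.36) = 2.88; u₃ = 0.36 − 0.2·2.88 = -0.216
J(-0.216) = 0.186624

0.186624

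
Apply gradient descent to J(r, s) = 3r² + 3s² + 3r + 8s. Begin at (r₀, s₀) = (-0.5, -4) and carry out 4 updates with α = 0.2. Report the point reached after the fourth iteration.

∇J = (6r + 3, 6s + 8)
(r₁, s₁) = (-0.5, -4) − 0.2·(0, -16) = (-0.5, -0.8)
(r₂, s₂) = (-0.5, -0.8) − 0.2·(0, 3.2) = (-0.5, -1.44)
(r₃, s₃) = (-0.5, -1.44) − 0.2·(0, -0.64) = (-0.5, -1.312)
(r₄, s₄) = (-0.5, -1.312) − 0.2·(0, 0.128) = (-0.5, -1.3376)

(-0.5, -1.3376)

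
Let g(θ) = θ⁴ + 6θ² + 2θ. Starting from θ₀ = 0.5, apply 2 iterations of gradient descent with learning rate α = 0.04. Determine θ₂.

0.00254464

g′(θ) = 4θ³ + 12θ + 2
θ₁ = 0.5 − 0.04·8.5 = 0.16
θ₂ = 0.16 − 0.04·3.936384 = 0.00254464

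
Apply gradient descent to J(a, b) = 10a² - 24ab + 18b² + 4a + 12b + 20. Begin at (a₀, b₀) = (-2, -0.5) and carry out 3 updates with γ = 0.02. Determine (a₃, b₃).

(-1.706624, -1.40144)

∇J = (20a - 24b + 4, -24a + 36b + 12)
Step 1: at (-2, -0.5), ∇J = (-24, 42) → (-2, -0.5) − 0.02·(-24, 42) = (-1.52, -1.34)
Step 2: at (-1.52, -1.34), ∇J = (5.76, 0.24) → (-1.52, -1.34) − 0.02·(5.76, 0.24) = (-1.6352, -1.3448)
Step 3: at (-1.6352, -1.3448), ∇J = (3.5712, 2.832) → (-1.6352, -1.3448) − 0.02·(3.5712, 2.832) = (-1.706624, -1.40144)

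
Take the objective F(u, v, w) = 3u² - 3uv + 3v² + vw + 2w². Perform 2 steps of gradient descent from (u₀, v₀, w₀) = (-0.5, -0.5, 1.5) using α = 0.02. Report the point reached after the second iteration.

(-0.4436, -0.496, 1.2888)

∇F = (6u - 3v, -3u + 6v + w, v + 4w)
Step 1: at (-0.5, -0.5, 1.5), ∇F = (-1.5, 0, 5.5) → (-0.5, -0.5, 1.5) − 0.02·(-1.5, 0, 5.5) = (-0.47, -0.5, 1.39)
Step 2: at (-0.47, -0.5, 1.39), ∇F = (-1.32, -0.2, 5.06) → (-0.47, -0.5, 1.39) − 0.02·(-1.32, -0.2, 5.06) = (-0.4436, -0.496, 1.2888)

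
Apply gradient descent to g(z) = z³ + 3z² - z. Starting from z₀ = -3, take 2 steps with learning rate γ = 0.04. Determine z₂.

-3.805888

g′(z) = 3z² + 6z - 1
Step 1: g′(-3) = 8; z₁ = -3 − 0.04·8 = -3.32
Step 2: g′(-3.32) = 12.1472; z₂ = -3.32 − 0.04·12.1472 = -3.805888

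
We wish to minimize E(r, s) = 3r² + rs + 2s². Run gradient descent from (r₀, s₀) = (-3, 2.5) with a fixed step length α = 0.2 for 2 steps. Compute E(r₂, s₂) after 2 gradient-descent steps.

0.2048

∇E = (6r + s, r + 4s)
(r₁, s₁) = (-3, 2.5) − 0.2·(-15.5, 7) = (0.1, 1.1)
(r₂, s₂) = (0.1, 1.1) − 0.2·(1.7, 4.5) = (-0.24, 0.2)
E(-0.24, 0.2) = 0.2048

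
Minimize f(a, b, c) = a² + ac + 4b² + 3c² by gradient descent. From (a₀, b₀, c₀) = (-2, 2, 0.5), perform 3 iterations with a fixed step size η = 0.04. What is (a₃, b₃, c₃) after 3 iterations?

∇f = (2a + c, 8b, a + 6c)
Step 1: at (-2, 2, 0.5), ∇f = (-3.5, 16, 1) → (-2, 2, 0.5) − 0.04·(-3.5, 16, 1) = (-1.86, 1.36, 0.46)
Step 2: at (-1.86, 1.36, 0.46), ∇f = (-3.26, 10.88, 0.9) → (-1.86, 1.36, 0.46) − 0.04·(-3.26, 10.88, 0.9) = (-1.7296, 0.9248, 0.424)
Step 3: at (-1.7296, 0.9248, 0.424), ∇f = (-3.0352, 7.3984, 0.8144) → (-1.7296, 0.9248, 0.424) − 0.04·(-3.0352, 7.3984, 0.8144) = (-1.608192, 0.628864, 0.391424)

(-1.608192, 0.628864, 0.391424)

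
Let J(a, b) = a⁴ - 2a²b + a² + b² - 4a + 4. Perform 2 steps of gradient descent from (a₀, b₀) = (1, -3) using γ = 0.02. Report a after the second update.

∇J = (4a³ - 4ab + 2a - 4, -2a² + 2b)
(a₁, b₁) = (1, -3) − 0.02·(14, -8) = (0.72, -2.84)
(a₂, b₂) = (0.72, -2.84) − 0.02·(7.112192, -6.7168) = (0.57775616, -2.705664)
a = 0.57775616

0.57775616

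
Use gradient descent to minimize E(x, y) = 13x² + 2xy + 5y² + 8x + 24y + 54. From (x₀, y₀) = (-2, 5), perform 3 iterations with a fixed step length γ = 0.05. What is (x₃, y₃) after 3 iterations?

(-0.22, -1.364)

∇E = (26x + 2y + 8, 2x + 10y + 24)
(x₁, y₁) = (-2, 5) − 0.05·(-34, 70) = (-0.3, 1.5)
(x₂, y₂) = (-0.3, 1.5) − 0.05·(3.2, 38.4) = (-0.46, -0.42)
(x₃, y₃) = (-0.46, -0.42) − 0.05·(-4.8, 18.88) = (-0.22, -1.364)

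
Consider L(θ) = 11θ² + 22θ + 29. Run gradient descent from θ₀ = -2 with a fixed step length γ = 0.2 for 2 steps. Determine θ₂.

L′(θ) = 22θ + 22
θ₁ = -2 − 0.2·(-22) = 2.4
θ₂ = 2.4 − 0.2·74.8 = -12.56

-12.56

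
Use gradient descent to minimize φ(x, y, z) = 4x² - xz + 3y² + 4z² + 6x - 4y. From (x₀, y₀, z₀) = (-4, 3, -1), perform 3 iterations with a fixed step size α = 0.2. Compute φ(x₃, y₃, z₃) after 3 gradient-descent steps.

∇φ = (8x - z + 6, 6y - 4, -x + 8z)
(x₁, y₁, z₁) = (-4, 3, -1) − 0.2·(-25, 14, -4) = (1, 0.2, -0.2)
(x₂, y₂, z₂) = (1, 0.2, -0.2) − 0.2·(14.2, -2.8, -2.6) = (-1.84, 0.76, 0.32)
(x₃, y₃, z₃) = (-1.84, 0.76, 0.32) − 0.2·(-9.04, 0.56, 4.4) = (-0.032, 0.648, -0.56)
φ(-0.032, 0.648, -0.56) = -0.283712

-0.283712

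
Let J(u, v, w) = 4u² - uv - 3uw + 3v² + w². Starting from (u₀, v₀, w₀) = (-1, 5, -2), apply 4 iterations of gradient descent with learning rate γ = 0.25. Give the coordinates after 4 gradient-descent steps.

(-4.9375, 1.4609375, 1.0703125)

∇J = (8u - v - 3w, -u + 6v, -3u + 2w)
Step 1: at (-1, 5, -2), ∇J = (-7, 31, -1) → (-1, 5, -2) − 0.25·(-7, 31, -1) = (0.75, -2.75, -1.75)
Step 2: at (0.75, -2.75, -1.75), ∇J = (14, -17.25, -5.75) → (0.75, -2.75, -1.75) − 0.25·(14, -17.25, -5.75) = (-2.75, 1.5625, -0.3125)
Step 3: at (-2.75, 1.5625, -0.3125), ∇J = (-22.625, 12.125, 7.625) → (-2.75, 1.5625, -0.3125) − 0.25·(-22.625, 12.125, 7.625) = (2.90625, -1.46875, -2.21875)
Step 4: at (2.90625, -1.46875, -2.21875), ∇J = (31.375, -11.71875, -13.15625) → (2.90625, -1.46875, -2.21875) − 0.25·(31.375, -11.71875, -13.15625) = (-4.9375, 1.4609375, 1.0703125)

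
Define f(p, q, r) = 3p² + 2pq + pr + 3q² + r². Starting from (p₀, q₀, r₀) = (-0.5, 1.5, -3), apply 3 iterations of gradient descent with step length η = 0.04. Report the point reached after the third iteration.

∇f = (6p + 2q + r, 2p + 6q, p + 2r)
(p₁, q₁, r₁) = (-0.5, 1.5, -3) − 0.04·(-3, 8, -6.5) = (-0.38, 1.18, -2.74)
(p₂, q₂, r₂) = (-0.38, 1.18, -2.74) − 0.04·(-2.66, 6.32, -5.86) = (-0.2736, 0.9272, -2.5056)
(p₃, q₃, r₃) = (-0.2736, 0.9272, -2.5056) − 0.04·(-2.2928, 5.016, -5.2848) = (-0.181888, 0.72656, -2.294208)

(-0.181888, 0.72656, -2.294208)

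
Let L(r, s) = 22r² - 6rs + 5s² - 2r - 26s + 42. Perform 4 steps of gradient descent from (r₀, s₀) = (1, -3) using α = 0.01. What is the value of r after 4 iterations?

∇L = (44r - 6s - 2, -6r + 10s - 26)
Step 1: at (1, -3), ∇L = (60, -62) → (1, -3) − 0.01·(60, -62) = (0.4, -2.38)
Step 2: at (0.4, -2.38), ∇L = (29.88, -52.2) → (0.4, -2.38) − 0.01·(29.88, -52.2) = (0.1012, -1.858)
Step 3: at (0.1012, -1.858), ∇L = (13.6008, -45.1872) → (0.1012, -1.858) − 0.01·(13.6008, -45.1872) = (-0.034808, -1.406128)
Step 4: at (-0.034808, -1.406128), ∇L = (4.905216, -39.852432) → (-0.034808, -1.406128) − 0.01·(4.905216, -39.852432) = (-0.08386016, -1.00760368)
r = -0.08386016

-0.08386016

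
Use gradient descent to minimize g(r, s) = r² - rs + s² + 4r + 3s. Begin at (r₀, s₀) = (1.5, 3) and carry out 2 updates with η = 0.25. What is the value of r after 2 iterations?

-0.46875

∇g = (2r - s + 4, -r + 2s + 3)
Step 1: at (1.5, 3), ∇g = (4, 7.5) → (1.5, 3) − 0.25·(4, 7.5) = (0.5, 1.125)
Step 2: at (0.5, 1.125), ∇g = (3.875, 4.75) → (0.5, 1.125) − 0.25·(3.875, 4.75) = (-0.46875, -0.0625)
r = -0.46875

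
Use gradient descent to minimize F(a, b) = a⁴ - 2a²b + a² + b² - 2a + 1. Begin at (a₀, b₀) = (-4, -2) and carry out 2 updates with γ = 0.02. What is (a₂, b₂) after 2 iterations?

∇F = (4a³ - 4ab + 2a - 2, -2a² + 2b)
Step 1: at (-4, -2), ∇F = (-298, -36) → (-4, -2) − 0.02·(-298, -36) = (1.96, -1.28)
Step 2: at (1.96, -1.28), ∇F = (42.073344, -10.2432) → (1.96, -1.28) − 0.02·(42.073344, -10.2432) = (1.11853312, -1.075136)

(1.11853312, -1.075136)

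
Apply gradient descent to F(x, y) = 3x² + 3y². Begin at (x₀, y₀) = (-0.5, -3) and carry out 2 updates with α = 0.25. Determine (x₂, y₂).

(-0.125, -0.75)

∇F = (6x, 6y)
Step 1: at (-0.5, -3), ∇F = (-3, -18) → (-0.5, -3) − 0.25·(-3, -18) = (0.25, 1.5)
Step 2: at (0.25, 1.5), ∇F = (1.5, 9) → (0.25, 1.5) − 0.25·(1.5, 9) = (-0.125, -0.75)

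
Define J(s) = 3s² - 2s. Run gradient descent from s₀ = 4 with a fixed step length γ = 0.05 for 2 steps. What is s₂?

2.13

J′(s) = 6s - 2
Step 1: J′(4) = 22; s₁ = 4 − 0.05·22 = 2.9
Step 2: J′(2.9) = 15.4; s₂ = 2.9 − 0.05·15.4 = 2.13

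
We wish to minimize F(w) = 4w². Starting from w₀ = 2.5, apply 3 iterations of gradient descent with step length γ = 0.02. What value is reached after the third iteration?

1.48176

F′(w) = 8w
w₁ = 2.5 − 0.02·20 = 2.1
w₂ = 2.1 − 0.02·16.8 = 1.764
w₃ = 1.764 − 0.02·14.112 = 1.48176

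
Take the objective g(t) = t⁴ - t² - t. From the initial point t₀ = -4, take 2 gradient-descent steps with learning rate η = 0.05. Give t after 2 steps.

-111.325225

g′(t) = 4t³ - 2t - 1
Step 1: g′(-4) = -249; t₁ = -4 − 0.05·(-249) = 8.45
Step 2: g′(8.45) = 2395.5045; t₂ = 8.45 − 0.05·2395.5045 = -111.325225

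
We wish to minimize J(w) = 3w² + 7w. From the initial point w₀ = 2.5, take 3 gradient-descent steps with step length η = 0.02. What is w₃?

J′(w) = 6w + 7
Step 1: J′(2.5) = 22; w₁ = 2.5 − 0.02·22 = 2.06
Step 2: J′(2.06) = 19.36; w₂ = 2.06 − 0.02·19.36 = 1.6728
Step 3: J′(1.6728) = 17.0368; w₃ = 1.6728 − 0.02·17.0368 = 1.332064

1.332064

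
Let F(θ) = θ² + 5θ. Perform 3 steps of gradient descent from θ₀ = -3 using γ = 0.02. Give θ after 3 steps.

F′(θ) = 2θ + 5
θ₁ = -3 − 0.02·(-1) = -2.98
θ₂ = -2.98 − 0.02·(-0.96) = -2.9608
θ₃ = -2.9608 − 0.02·(-0.9216) = -2.942368

-2.942368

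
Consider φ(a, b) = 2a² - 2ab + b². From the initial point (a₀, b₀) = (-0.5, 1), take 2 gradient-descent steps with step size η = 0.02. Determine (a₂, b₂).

(-0.3488, 0.8856)

∇φ = (4a - 2b, -2a + 2b)
Step 1: at (-0.5, 1), ∇φ = (-4, 3) → (-0.5, 1) − 0.02·(-4, 3) = (-0.42, 0.94)
Step 2: at (-0.42, 0.94), ∇φ = (-3.56, 2.72) → (-0.42, 0.94) − 0.02·(-3.56, 2.72) = (-0.3488, 0.8856)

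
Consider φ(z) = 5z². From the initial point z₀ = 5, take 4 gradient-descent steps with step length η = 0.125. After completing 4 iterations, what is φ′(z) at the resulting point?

φ′(z) = 10z
z₁ = 5 − 0.125·50 = -1.25
z₂ = -1.25 − 0.125·(-12.5) = 0.3125
z₃ = 0.3125 − 0.125·3.125 = -0.078125
z₄ = -0.078125 − 0.125·(-0.78125) = 0.01953125
φ′(z) at (0.01953125) = 0.1953125

0.1953125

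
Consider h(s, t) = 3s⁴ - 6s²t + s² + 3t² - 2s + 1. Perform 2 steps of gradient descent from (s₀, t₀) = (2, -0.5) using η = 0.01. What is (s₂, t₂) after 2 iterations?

(0.78968, -0.1676)

∇h = (12s³ - 12st + 2s - 2, -6s² + 6t)
Step 1: at (2, -0.5), ∇h = (110, -27) → (2, -0.5) − 0.01·(110, -27) = (0.9, -0.23)
Step 2: at (0.9, -0.23), ∇h = (11.032, -6.24) → (0.9, -0.23) − 0.01·(11.032, -6.24) = (0.78968, -0.1676)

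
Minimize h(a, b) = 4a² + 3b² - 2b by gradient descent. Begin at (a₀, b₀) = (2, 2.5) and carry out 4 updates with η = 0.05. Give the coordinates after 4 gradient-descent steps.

(0.2592, 0.85355)

∇h = (8a, 6b - 2)
(a₁, b₁) = (2, 2.5) − 0.05·(16, 13) = (1.2, 1.85)
(a₂, b₂) = (1.2, 1.85) − 0.05·(9.6, 9.1) = (0.72, 1.395)
(a₃, b₃) = (0.72, 1.395) − 0.05·(5.76, 6.37) = (0.432, 1.0765)
(a₄, b₄) = (0.432, 1.0765) − 0.05·(3.456, 4.459) = (0.2592, 0.85355)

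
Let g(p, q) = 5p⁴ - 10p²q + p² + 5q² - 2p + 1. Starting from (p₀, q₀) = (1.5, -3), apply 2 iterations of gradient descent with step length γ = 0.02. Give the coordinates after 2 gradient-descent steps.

∇g = (20p³ - 20pq + 2p - 2, -10p² + 10q)
Step 1: at (1.5, -3), ∇g = (158.5, -52.5) → (1.5, -3) − 0.02·(158.5, -52.5) = (-1.67, -1.95)
Step 2: at (-1.67, -1.95), ∇g = (-163.61926, -47.389) → (-1.67, -1.95) − 0.02·(-163.61926, -47.389) = (1.6023852, -1.00222)

(1.6023852, -1.00222)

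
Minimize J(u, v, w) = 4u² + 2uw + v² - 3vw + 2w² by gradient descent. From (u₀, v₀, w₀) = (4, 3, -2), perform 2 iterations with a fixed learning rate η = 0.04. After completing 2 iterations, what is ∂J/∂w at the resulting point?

∇J = (8u + 2w, 2v - 3w, 2u - 3v + 4w)
(u₁, v₁, w₁) = (4, 3, -2) − 0.04·(28, 12, -9) = (2.88, 2.52, -1.64)
(u₂, v₂, w₂) = (2.88, 2.52, -1.64) − 0.04·(19.76, 9.96, -8.36) = (2.0896, 2.1216, -1.3056)
∂J/∂w at (2.0896, 2.1216, -1.3056) = -7.408

-7.408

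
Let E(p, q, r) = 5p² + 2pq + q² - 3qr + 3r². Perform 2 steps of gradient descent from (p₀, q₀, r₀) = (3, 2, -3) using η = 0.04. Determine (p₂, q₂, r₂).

(0.8848, 0.7648, -1.4016)

∇E = (10p + 2q, 2p + 2q - 3r, -3q + 6r)
(p₁, q₁, r₁) = (3, 2, -3) − 0.04·(34, 19, -24) = (1.64, 1.24, -2.04)
(p₂, q₂, r₂) = (1.64, 1.24, -2.04) − 0.04·(18.88, 11.88, -15.96) = (0.8848, 0.7648, -1.4016)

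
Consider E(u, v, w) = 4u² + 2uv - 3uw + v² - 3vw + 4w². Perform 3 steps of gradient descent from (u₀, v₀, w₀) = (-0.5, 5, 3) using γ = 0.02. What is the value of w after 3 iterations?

∇E = (8u + 2v - 3w, 2u + 2v - 3w, -3u - 3v + 8w)
Step 1: at (-0.5, 5, 3), ∇E = (-3, 0, 10.5) → (-0.5, 5, 3) − 0.02·(-3, 0, 10.5) = (-0.44, 5, 2.79)
Step 2: at (-0.44, 5, 2.79), ∇E = (-1.89, 0.75, 8.64) → (-0.44, 5, 2.79) − 0.02·(-1.89, 0.75, 8.64) = (-0.4022, 4.985, 2.6172)
Step 3: at (-0.4022, 4.985, 2.6172), ∇E = (-1.0992, 1.314, 7.1892) → (-0.4022, 4.985, 2.6172) − 0.02·(-1.0992, 1.314, 7.1892) = (-0.380216, 4.95872, 2.473416)
w = 2.473416

2.473416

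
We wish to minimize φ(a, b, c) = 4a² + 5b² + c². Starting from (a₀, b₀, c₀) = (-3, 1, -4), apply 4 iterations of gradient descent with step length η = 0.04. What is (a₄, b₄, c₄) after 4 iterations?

∇φ = (8a, 10b, 2c)
Step 1: at (-3, 1, -4), ∇φ = (-24, 10, -8) → (-3, 1, -4) − 0.04·(-24, 10, -8) = (-2.04, 0.6, -3.68)
Step 2: at (-2.04, 0.6, -3.68), ∇φ = (-16.32, 6, -7.36) → (-2.04, 0.6, -3.68) − 0.04·(-16.32, 6, -7.36) = (-1.3872, 0.36, -3.3856)
Step 3: at (-1.3872, 0.36, -3.3856), ∇φ = (-11.0976, 3.6, -6.7712) → (-1.3872, 0.36, -3.3856) − 0.04·(-11.0976, 3.6, -6.7712) = (-0.943296, 0.216, -3.114752)
Step 4: at (-0.943296, 0.216, -3.114752), ∇φ = (-7.546368, 2.16, -6.229504) → (-0.943296, 0.216, -3.114752) − 0.04·(-7.546368, 2.16, -6.229504) = (-0.64144128, 0.1296, -2.86557184)

(-0.64144128, 0.1296, -2.86557184)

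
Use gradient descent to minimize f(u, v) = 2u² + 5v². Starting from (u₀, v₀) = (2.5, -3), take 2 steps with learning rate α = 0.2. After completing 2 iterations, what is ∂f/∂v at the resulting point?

∇f = (4u, 10v)
Step 1: at (2.5, -3), ∇f = (10, -30) → (2.5, -3) − 0.2·(10, -30) = (0.5, 3)
Step 2: at (0.5, 3), ∇f = (2, 30) → (0.5, 3) − 0.2·(2, 30) = (0.1, -3)
∂f/∂v at (0.1, -3) = -30

-30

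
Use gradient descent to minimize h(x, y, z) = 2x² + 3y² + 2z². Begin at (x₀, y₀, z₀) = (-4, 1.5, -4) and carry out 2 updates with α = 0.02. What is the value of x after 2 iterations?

-3.3856

∇h = (4x, 6y, 4z)
Step 1: at (-4, 1.5, -4), ∇h = (-16, 9, -16) → (-4, 1.5, -4) − 0.02·(-16, 9, -16) = (-3.68, 1.32, -3.68)
Step 2: at (-3.68, 1.32, -3.68), ∇h = (-14.72, 7.92, -14.72) → (-3.68, 1.32, -3.68) − 0.02·(-14.72, 7.92, -14.72) = (-3.3856, 1.1616, -3.3856)
x = -3.3856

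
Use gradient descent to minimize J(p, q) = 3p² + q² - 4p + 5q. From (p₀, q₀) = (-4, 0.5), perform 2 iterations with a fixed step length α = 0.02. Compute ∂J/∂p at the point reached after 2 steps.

-21.6832

∇J = (6p - 4, 2q + 5)
(p₁, q₁) = (-4, 0.5) − 0.02·(-28, 6) = (-3.44, 0.38)
(p₂, q₂) = (-3.44, 0.38) − 0.02·(-24.64, 5.76) = (-2.9472, 0.2648)
∂J/∂p at (-2.9472, 0.2648) = -21.6832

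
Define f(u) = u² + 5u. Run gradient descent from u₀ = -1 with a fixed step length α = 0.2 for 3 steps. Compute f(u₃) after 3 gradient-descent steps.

-6.145024

f′(u) = 2u + 5
u₁ = -1 − 0.2·3 = -1.6
u₂ = -1.6 − 0.2·1.8 = -1.96
u₃ = -1.96 − 0.2·1.08 = -2.176
f(-2.176) = -6.145024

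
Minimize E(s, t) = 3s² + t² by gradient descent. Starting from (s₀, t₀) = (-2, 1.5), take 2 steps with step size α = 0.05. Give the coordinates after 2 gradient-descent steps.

∇E = (6s, 2t)
Step 1: at (-2, 1.5), ∇E = (-12, 3) → (-2, 1.5) − 0.05·(-12, 3) = (-1.4, 1.35)
Step 2: at (-1.4, 1.35), ∇E = (-8.4, 2.7) → (-1.4, 1.35) − 0.05·(-8.4, 2.7) = (-0.98, 1.215)

(-0.98, 1.215)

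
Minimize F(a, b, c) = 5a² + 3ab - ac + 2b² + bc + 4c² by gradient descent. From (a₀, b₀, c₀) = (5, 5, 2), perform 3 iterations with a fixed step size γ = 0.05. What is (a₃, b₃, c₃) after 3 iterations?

∇F = (10a + 3b - c, 3a + 4b + c, -a + b + 8c)
Step 1: at (5, 5, 2), ∇F = (63, 37, 16) → (5, 5, 2) − 0.05·(63, 37, 16) = (1.85, 3.15, 1.2)
Step 2: at (1.85, 3.15, 1.2), ∇F = (26.75, 19.35, 10.9) → (1.85, 3.15, 1.2) − 0.05·(26.75, 19.35, 10.9) = (0.5125, 2.1825, 0.655)
Step 3: at (0.5125, 2.1825, 0.655), ∇F = (11.0175, 10.9225, 6.91) → (0.5125, 2.1825, 0.655) − 0.05·(11.0175, 10.9225, 6.91) = (-0.038375, 1.636375, 0.3095)

(-0.038375, 1.636375, 0.3095)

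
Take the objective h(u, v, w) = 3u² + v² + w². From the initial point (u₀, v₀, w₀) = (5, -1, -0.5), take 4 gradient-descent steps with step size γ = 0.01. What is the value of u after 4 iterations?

3.9037448

∇h = (6u, 2v, 2w)
(u₁, v₁, w₁) = (5, -1, -0.5) − 0.01·(30, -2, -1) = (4.7, -0.98, -0.49)
(u₂, v₂, w₂) = (4.7, -0.98, -0.49) − 0.01·(28.2, -1.96, -0.98) = (4.418, -0.9604, -0.4802)
(u₃, v₃, w₃) = (4.418, -0.9604, -0.4802) − 0.01·(26.508, -1.9208, -0.9604) = (4.15292, -0.941192, -0.470596)
(u₄, v₄, w₄) = (4.15292, -0.941192, -0.470596) − 0.01·(24.91752, -1.882384, -0.941192) = (3.9037448, -0.92236816, -0.46118408)
u = 3.9037448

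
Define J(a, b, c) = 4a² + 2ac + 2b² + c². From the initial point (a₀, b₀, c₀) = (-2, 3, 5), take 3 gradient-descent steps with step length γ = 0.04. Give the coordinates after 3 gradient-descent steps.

(-1.434368, 1.778112, 4.284608)

∇J = (8a + 2c, 4b, 2a + 2c)
(a₁, b₁, c₁) = (-2, 3, 5) − 0.04·(-6, 12, 6) = (-1.76, 2.52, 4.76)
(a₂, b₂, c₂) = (-1.76, 2.52, 4.76) − 0.04·(-4.56, 10.08, 6) = (-1.5776, 2.1168, 4.52)
(a₃, b₃, c₃) = (-1.5776, 2.1168, 4.52) − 0.04·(-3.5808, 8.4672, 5.8848) = (-1.434368, 1.778112, 4.284608)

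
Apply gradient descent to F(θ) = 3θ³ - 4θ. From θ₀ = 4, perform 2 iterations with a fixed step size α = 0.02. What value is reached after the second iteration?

1.0208

F′(θ) = 9θ² - 4
Step 1: F′(4) = 140; θ₁ = 4 − 0.02·140 = 1.2
Step 2: F′(1.2) = 8.96; θ₂ = 1.2 − 0.02·8.96 = 1.0208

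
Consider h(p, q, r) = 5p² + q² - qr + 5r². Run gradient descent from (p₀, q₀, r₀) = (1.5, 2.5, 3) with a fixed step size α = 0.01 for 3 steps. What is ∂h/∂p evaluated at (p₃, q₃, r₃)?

∇h = (10p, 2q - r, -q + 10r)
Step 1: at (1.5, 2.5, 3), ∇h = (15, 2, 27.5) → (1.5, 2.5, 3) − 0.01·(15, 2, 27.5) = (1.35, 2.48, 2.725)
Step 2: at (1.35, 2.48, 2.725), ∇h = (13.5, 2.235, 24.77) → (1.35, 2.48, 2.725) − 0.01·(13.5, 2.235, 24.77) = (1.215, 2.45765, 2.4773)
Step 3: at (1.215, 2.45765, 2.4773), ∇h = (12.15, 2.438, 22.31535) → (1.215, 2.45765, 2.4773) − 0.01·(12.15, 2.438, 22.31535) = (1.0935, 2.43327, 2.2541465)
∂h/∂p at (1.0935, 2.43327, 2.2541465) = 10.935

10.935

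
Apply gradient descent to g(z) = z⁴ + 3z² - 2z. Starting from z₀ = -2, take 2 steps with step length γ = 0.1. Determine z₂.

g′(z) = 4z³ + 6z - 2
Step 1: g′(-2) = -46; z₁ = -2 − 0.1·(-46) = 2.6
Step 2: g′(2.6) = 83.904; z₂ = 2.6 − 0.1·83.904 = -5.7904

-5.7904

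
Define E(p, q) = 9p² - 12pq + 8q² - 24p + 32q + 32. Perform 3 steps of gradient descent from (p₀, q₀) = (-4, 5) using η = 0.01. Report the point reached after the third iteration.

∇E = (18p - 12q - 24, -12p + 16q + 32)
(p₁, q₁) = (-4, 5) − 0.01·(-156, 160) = (-2.44, 3.4)
(p₂, q₂) = (-2.44, 3.4) − 0.01·(-108.72, 115.68) = (-1.3528, 2.2432)
(p₃, q₃) = (-1.3528, 2.2432) − 0.01·(-75.2688, 84.1248) = (-0.600112, 1.401952)

(-0.600112, 1.401952)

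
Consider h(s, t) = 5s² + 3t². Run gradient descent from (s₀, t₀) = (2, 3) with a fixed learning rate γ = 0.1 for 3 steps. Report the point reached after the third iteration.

(0, 0.192)

∇h = (10s, 6t)
(s₁, t₁) = (2, 3) − 0.1·(20, 18) = (0, 1.2)
(s₂, t₂) = (0, 1.2) − 0.1·(0, 7.2) = (0, 0.48)
(s₃, t₃) = (0, 0.48) − 0.1·(0, 2.88) = (0, 0.192)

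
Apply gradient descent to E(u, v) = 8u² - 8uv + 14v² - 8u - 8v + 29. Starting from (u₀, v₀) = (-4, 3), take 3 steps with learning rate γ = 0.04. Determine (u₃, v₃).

(0.399104, 0.217536)

∇E = (16u - 8v - 8, -8u + 28v - 8)
(u₁, v₁) = (-4, 3) − 0.04·(-96, 108) = (-0.16, -1.32)
(u₂, v₂) = (-0.16, -1.32) − 0.04·(0, -43.68) = (-0.16, 0.4272)
(u₃, v₃) = (-0.16, 0.4272) − 0.04·(-13.9776, 5.2416) = (0.399104, 0.217536)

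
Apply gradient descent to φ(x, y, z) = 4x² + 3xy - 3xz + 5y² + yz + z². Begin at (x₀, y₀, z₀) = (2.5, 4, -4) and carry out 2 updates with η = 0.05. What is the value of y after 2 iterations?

∇φ = (8x + 3y - 3z, 3x + 10y + z, -3x + y + 2z)
Step 1: at (2.5, 4, -4), ∇φ = (44, 43.5, -11.5) → (2.5, 4, -4) − 0.05·(44, 43.5, -11.5) = (0.3, 1.825, -3.425)
Step 2: at (0.3, 1.825, -3.425), ∇φ = (18.15, 15.725, -5.925) → (0.3, 1.825, -3.425) − 0.05·(18.15, 15.725, -5.925) = (-0.6075, 1.03875, -3.12875)
y = 1.03875

1.03875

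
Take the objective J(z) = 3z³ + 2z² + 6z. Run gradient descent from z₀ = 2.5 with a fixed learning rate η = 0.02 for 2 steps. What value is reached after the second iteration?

0.6502555

J′(z) = 9z² + 4z + 6
z₁ = 2.5 − 0.02·72.25 = 1.055
z₂ = 1.055 − 0.02·20.237225 = 0.6502555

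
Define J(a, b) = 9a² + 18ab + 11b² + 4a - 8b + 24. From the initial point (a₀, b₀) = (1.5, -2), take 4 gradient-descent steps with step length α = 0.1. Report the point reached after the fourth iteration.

∇J = (18a + 18b + 4, 18a + 22b - 8)
Step 1: at (1.5, -2), ∇J = (-5, -25) → (1.5, -2) − 0.1·(-5, -25) = (2, 0.5)
Step 2: at (2, 0.5), ∇J = (49, 39) → (2, 0.5) − 0.1·(49, 39) = (-2.9, -3.4)
Step 3: at (-2.9, -3.4), ∇J = (-109.4, -135) → (-2.9, -3.4) − 0.1·(-109.4, -135) = (8.04, 10.1)
Step 4: at (8.04, 10.1), ∇J = (330.52, 358.92) → (8.04, 10.1) − 0.1·(330.52, 358.92) = (-25.012, -25.792)

(-25.012, -25.792)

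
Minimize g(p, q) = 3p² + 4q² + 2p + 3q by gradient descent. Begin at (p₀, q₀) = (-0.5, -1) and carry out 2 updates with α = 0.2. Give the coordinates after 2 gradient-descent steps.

(-0.34, -0.6)

∇g = (6p + 2, 8q + 3)
(p₁, q₁) = (-0.5, -1) − 0.2·(-1, -5) = (-0.3, 0)
(p₂, q₂) = (-0.3, 0) − 0.2·(0.2, 3) = (-0.34, -0.6)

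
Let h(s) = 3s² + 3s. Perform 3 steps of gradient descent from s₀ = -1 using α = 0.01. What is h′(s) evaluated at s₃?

h′(s) = 6s + 3
s₁ = -1 − 0.01·(-3) = -0.97
s₂ = -0.97 − 0.01·(-2.82) = -0.9418
s₃ = -0.9418 − 0.01·(-2.6508) = -0.915292
h′(s) at (-0.915292) = -2.491752

-2.491752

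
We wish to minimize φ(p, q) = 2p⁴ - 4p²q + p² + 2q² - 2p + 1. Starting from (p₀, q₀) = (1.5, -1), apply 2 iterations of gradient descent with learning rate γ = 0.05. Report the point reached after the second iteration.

∇φ = (8p³ - 8pq + 2p - 2, -4p² + 4q)
Step 1: at (1.5, -1), ∇φ = (40, -13) → (1.5, -1) − 0.05·(40, -13) = (-0.5, -0.35)
Step 2: at (-0.5, -0.35), ∇φ = (-5.4, -2.4) → (-0.5, -0.35) − 0.05·(-5.4, -2.4) = (-0.23, -0.23)

(-0.23, -0.23)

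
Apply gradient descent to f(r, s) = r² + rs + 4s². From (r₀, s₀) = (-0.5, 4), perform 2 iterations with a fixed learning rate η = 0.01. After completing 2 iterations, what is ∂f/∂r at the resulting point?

2.283

∇f = (2r + s, r + 8s)
(r₁, s₁) = (-0.5, 4) − 0.01·(3, 31.5) = (-0.53, 3.685)
(r₂, s₂) = (-0.53, 3.685) − 0.01·(2.625, 28.95) = (-0.55625, 3.3955)
∂f/∂r at (-0.55625, 3.3955) = 2.283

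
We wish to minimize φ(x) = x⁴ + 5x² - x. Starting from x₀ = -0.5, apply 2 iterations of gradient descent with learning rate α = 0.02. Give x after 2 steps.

φ′(x) = 4x³ + 10x - 1
Step 1: φ′(-0.5) = -6.5; x₁ = -0.5 − 0.02·(-6.5) = -0.37
Step 2: φ′(-0.37) = -4.902612; x₂ = -0.37 − 0.02·(-4.902612) = -0.27194776

-0.27194776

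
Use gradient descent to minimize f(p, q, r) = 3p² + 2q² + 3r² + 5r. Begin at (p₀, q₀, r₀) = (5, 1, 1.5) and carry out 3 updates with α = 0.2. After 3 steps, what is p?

∇f = (6p, 4q, 6r + 5)
(p₁, q₁, r₁) = (5, 1, 1.5) − 0.2·(30, 4, 14) = (-1, 0.2, -1.3)
(p₂, q₂, r₂) = (-1, 0.2, -1.3) − 0.2·(-6, 0.8, -2.8) = (0.2, 0.04, -0.74)
(p₃, q₃, r₃) = (0.2, 0.04, -0.74) − 0.2·(1.2, 0.16, 0.56) = (-0.04, 0.008, -0.852)
p = -0.04

-0.04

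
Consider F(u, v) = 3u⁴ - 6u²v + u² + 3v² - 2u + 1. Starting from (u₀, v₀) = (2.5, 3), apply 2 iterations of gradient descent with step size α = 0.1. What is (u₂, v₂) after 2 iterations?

∇F = (12u³ - 12uv + 2u - 2, -6u² + 6v)
Step 1: at (2.5, 3), ∇F = (100.5, -19.5) → (2.5, 3) − 0.1·(100.5, -19.5) = (-7.55, 4.95)
Step 2: at (-7.55, 4.95), ∇F = (-4733.0565, -312.315) → (-7.55, 4.95) − 0.1·(-4733.0565, -312.315) = (465.75565, 36.1815)

(465.75565, 36.1815)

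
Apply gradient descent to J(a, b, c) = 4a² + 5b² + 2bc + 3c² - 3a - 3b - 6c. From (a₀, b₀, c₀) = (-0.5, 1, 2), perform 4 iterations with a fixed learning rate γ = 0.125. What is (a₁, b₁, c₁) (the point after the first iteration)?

∇J = (8a - 3, 10b + 2c - 3, 2b + 6c - 6)
Step 1: at (-0.5, 1, 2), ∇J = (-7, 11, 8) → (-0.5, 1, 2) − 0.125·(-7, 11, 8) = (0.375, -0.375, 1)

(0.375, -0.375, 1)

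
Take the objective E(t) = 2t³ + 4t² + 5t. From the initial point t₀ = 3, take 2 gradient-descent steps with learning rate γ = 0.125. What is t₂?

E′(t) = 6t² + 8t + 5
Step 1: E′(3) = 83; t₁ = 3 − 0.125·83 = -7.375
Step 2: E′(-7.375) = 272.34375; t₂ = -7.375 − 0.125·272.34375 = -41.41796875

-41.41796875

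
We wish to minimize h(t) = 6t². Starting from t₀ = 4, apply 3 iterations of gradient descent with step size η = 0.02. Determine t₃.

h′(t) = 12t
t₁ = 4 − 0.02·48 = 3.04
t₂ = 3.04 − 0.02·36.48 = 2.3104
t₃ = 2.3104 − 0.02·27.7248 = 1.755904

1.755904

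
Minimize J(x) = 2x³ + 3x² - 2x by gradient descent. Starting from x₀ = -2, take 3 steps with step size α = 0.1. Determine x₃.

-26.936

J′(x) = 6x² + 6x - 2
x₁ = -2 − 0.1·10 = -3
x₂ = -3 − 0.1·34 = -6.4
x₃ = -6.4 − 0.1·205.36 = -26.936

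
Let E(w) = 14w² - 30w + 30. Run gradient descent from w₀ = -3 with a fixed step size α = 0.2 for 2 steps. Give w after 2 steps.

E′(w) = 28w - 30
w₁ = -3 − 0.2·(-114) = 19.8
w₂ = 19.8 − 0.2·524.4 = -85.08

-85.08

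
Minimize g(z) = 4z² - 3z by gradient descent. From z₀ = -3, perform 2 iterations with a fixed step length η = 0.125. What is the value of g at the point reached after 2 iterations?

g′(z) = 8z - 3
Step 1: g′(-3) = -27; z₁ = -3 − 0.125·(-27) = 0.375
Step 2: g′(0.375) = 0; z₂ = 0.375 − 0.125·0 = 0.375
g(0.375) = -0.5625

-0.5625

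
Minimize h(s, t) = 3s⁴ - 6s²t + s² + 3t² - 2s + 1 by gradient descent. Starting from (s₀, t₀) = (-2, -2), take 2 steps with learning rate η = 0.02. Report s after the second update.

0.4528

∇h = (12s³ - 12st + 2s - 2, -6s² + 6t)
(s₁, t₁) = (-2, -2) − 0.02·(-150, -36) = (1, -1.28)
(s₂, t₂) = (1, -1.28) − 0.02·(27.36, -13.68) = (0.4528, -1.0064)
s = 0.4528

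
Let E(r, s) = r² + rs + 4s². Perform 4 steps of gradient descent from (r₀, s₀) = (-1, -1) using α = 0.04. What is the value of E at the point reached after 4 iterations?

0.568543543296

∇E = (2r + s, r + 8s)
(r₁, s₁) = (-1, -1) − 0.04·(-3, -9) = (-0.88, -0.64)
(r₂, s₂) = (-0.88, -0.64) − 0.04·(-2.4, -6) = (-0.784, -0.4)
(r₃, s₃) = (-0.784, -0.4) − 0.04·(-1.968, -3.984) = (-0.70528, -0.24064)
(r₄, s₄) = (-0.70528, -0.24064) − 0.04·(-1.6512, -2.6304) = (-0.639232, -0.135424)
E(-0.639232, -0.135424) = 0.568543543296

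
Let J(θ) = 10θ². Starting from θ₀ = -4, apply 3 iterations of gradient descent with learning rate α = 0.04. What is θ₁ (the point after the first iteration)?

-0.8

J′(θ) = 20θ
Step 1: J′(-4) = -80; θ₁ = -4 − 0.04·(-80) = -0.8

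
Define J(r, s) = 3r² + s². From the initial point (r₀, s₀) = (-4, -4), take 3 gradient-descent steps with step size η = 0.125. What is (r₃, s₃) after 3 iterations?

∇J = (6r, 2s)
Step 1: at (-4, -4), ∇J = (-24, -8) → (-4, -4) − 0.125·(-24, -8) = (-1, -3)
Step 2: at (-1, -3), ∇J = (-6, -6) → (-1, -3) − 0.125·(-6, -6) = (-0.25, -2.25)
Step 3: at (-0.25, -2.25), ∇J = (-1.5, -4.5) → (-0.25, -2.25) − 0.125·(-1.5, -4.5) = (-0.0625, -1.6875)

(-0.0625, -1.6875)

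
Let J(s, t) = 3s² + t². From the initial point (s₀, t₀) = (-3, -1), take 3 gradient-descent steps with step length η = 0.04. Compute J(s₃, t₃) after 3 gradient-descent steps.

∇J = (6s, 2t)
Step 1: at (-3, -1), ∇J = (-18, -2) → (-3, -1) − 0.04·(-18, -2) = (-2.28, -0.92)
Step 2: at (-2.28, -0.92), ∇J = (-13.68, -1.84) → (-2.28, -0.92) − 0.04·(-13.68, -1.84) = (-1.7328, -0.8464)
Step 3: at (-1.7328, -0.8464), ∇J = (-10.3968, -1.6928) → (-1.7328, -0.8464) − 0.04·(-10.3968, -1.6928) = (-1.316928, -0.778688)
J(-1.316928, -0.778688) = 5.809253072896

5.809253072896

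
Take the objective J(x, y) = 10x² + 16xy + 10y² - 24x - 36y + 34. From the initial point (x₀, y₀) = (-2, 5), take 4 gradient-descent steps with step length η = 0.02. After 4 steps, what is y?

∇J = (20x + 16y - 24, 16x + 20y - 36)
Step 1: at (-2, 5), ∇J = (16, 32) → (-2, 5) − 0.02·(16, 32) = (-2.32, 4.36)
Step 2: at (-2.32, 4.36), ∇J = (-0.64, 14.08) → (-2.32, 4.36) − 0.02·(-0.64, 14.08) = (-2.3072, 4.0784)
Step 3: at (-2.3072, 4.0784), ∇J = (-4.8896, 8.6528) → (-2.3072, 4.0784) − 0.02·(-4.8896, 8.6528) = (-2.209408, 3.905344)
Step 4: at (-2.209408, 3.905344), ∇J = (-5.702656, 6.756352) → (-2.209408, 3.905344) − 0.02·(-5.702656, 6.756352) = (-2.09535488, 3.77021696)
y = 3.77021696

3.77021696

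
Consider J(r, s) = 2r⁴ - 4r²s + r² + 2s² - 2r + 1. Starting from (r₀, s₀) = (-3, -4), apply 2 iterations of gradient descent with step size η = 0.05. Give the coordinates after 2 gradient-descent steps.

∇J = (8r³ - 8rs + 2r - 2, -4r² + 4s)
(r₁, s₁) = (-3, -4) − 0.05·(-320, -52) = (13, -1.4)
(r₂, s₂) = (13, -1.4) − 0.05·(17745.6, -681.6) = (-874.28, 32.68)

(-874.28, 32.68)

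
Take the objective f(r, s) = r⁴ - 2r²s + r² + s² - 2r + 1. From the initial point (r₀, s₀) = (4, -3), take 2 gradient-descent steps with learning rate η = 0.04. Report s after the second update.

4.2832

∇f = (4r³ - 4rs + 2r - 2, -2r² + 2s)
Step 1: at (4, -3), ∇f = (310, -38) → (4, -3) − 0.04·(310, -38) = (-8.4, -1.48)
Step 2: at (-8.4, -1.48), ∇f = (-2439.344, -144.08) → (-8.4, -1.48) − 0.04·(-2439.344, -144.08) = (89.17376, 4.2832)
s = 4.2832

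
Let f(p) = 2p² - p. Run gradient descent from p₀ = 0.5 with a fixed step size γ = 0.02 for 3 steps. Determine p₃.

f′(p) = 4p - 1
p₁ = 0.5 − 0.02·1 = 0.48
p₂ = 0.48 − 0.02·0.92 = 0.4616
p₃ = 0.4616 − 0.02·0.8464 = 0.444672

0.444672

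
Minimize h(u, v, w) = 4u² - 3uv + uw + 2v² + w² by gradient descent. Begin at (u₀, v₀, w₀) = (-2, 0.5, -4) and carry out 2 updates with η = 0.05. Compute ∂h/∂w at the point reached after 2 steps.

-6.5725

∇h = (8u - 3v + w, -3u + 4v, u + 2w)
Step 1: at (-2, 0.5, -4), ∇h = (-21.5, 8, -10) → (-2, 0.5, -4) − 0.05·(-21.5, 8, -10) = (-0.925, 0.1, -3.5)
Step 2: at (-0.925, 0.1, -3.5), ∇h = (-11.2, 3.175, -7.925) → (-0.925, 0.1, -3.5) − 0.05·(-11.2, 3.175, -7.925) = (-0.365, -0.05875, -3.10375)
∂h/∂w at (-0.365, -0.05875, -3.10375) = -6.5725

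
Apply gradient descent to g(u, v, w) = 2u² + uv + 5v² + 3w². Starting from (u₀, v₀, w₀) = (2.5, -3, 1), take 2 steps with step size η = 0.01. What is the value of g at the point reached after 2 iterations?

38.309238245

∇g = (4u + v, u + 10v, 6w)
(u₁, v₁, w₁) = (2.5, -3, 1) − 0.01·(7, -27.5, 6) = (2.43, -2.725, 0.94)
(u₂, v₂, w₂) = (2.43, -2.725, 0.94) − 0.01·(6.995, -24.82, 5.64) = (2.36005, -2.4768, 0.8836)
g(2.36005, -2.4768, 0.8836) = 38.309238245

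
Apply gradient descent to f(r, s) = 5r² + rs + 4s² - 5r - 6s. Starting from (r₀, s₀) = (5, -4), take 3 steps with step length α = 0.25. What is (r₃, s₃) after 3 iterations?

(-10.484375, 0.921875)

∇f = (10r + s - 5, r + 8s - 6)
(r₁, s₁) = (5, -4) − 0.25·(41, -33) = (-5.25, 4.25)
(r₂, s₂) = (-5.25, 4.25) − 0.25·(-53.25, 22.75) = (8.0625, -1.4375)
(r₃, s₃) = (8.0625, -1.4375) − 0.25·(74.1875, -9.4375) = (-10.484375, 0.921875)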